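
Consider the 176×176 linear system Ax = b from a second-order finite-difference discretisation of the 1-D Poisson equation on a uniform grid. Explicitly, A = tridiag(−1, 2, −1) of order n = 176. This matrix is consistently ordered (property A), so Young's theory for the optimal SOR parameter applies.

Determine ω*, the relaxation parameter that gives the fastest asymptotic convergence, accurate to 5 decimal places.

ω* = 1.96512

ρ_J = max_k |cos(kπ/177)| = cos(π/177) = 0.99984
1 − cos²(π/177) = sin²(π/177) ⇒ √(1−ρ_J²) = sin(π/177) = 0.017748.
Young: ω* = 2/(1+√(1−ρ_J²)) = 2/(1+0.017748) = 2/1.017748 = 1.96512.
[ρ_SOR] ω* − 1 = 0.96512.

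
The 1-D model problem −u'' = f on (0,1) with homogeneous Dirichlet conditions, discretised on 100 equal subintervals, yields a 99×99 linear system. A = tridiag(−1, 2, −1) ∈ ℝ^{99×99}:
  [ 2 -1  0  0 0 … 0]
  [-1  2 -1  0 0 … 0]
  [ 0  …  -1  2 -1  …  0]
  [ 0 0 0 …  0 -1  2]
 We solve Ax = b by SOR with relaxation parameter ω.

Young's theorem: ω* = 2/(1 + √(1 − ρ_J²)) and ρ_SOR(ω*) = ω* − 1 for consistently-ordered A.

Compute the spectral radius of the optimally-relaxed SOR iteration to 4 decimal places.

ρ_SOR = 0.9391

spectrum of D⁻¹(L+U) = {cos(kπ/100) : 1≤k≤99}; ρ_J = cos(π/100) = 0.9995.
root = sin(π/100) = 0.03141  (since 1−cos² = sin²).
Young: ω* = 2/(1+√(1−ρ_J²)) = 2/(1+0.03141) = 2/1.03141 = 1.9391.
Hence ρ(B_{ω*}) = 1.9391 − 1 = 0.9391.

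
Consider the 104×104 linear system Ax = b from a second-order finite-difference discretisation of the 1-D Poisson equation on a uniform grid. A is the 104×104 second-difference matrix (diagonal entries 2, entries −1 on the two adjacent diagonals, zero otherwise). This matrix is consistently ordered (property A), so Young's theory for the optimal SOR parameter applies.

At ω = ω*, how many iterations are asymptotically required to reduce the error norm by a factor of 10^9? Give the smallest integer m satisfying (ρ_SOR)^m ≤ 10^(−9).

spectrum of D⁻¹(L+U) = {cos(kπ/105) : 1≤k≤104}; ρ_J = cos(π/105) = 0.9995524.
1 − cos²(π/105) = sin²(π/105) ⇒ √(1−ρ_J²) = sin(π/105) = 0.0299155.
Young: ω* = 2/(1+√(1−ρ_J²)) = 2/(1+0.0299155) = 2/1.0299155 = 1.9419069.
Hence ρ(B_{ω*}) = 1.9419069 − 1 = 0.9419069.
m ≥ 9·ln10 / (−ln 0.9419069) = 346.261; smallest integer m = 347.

m = 347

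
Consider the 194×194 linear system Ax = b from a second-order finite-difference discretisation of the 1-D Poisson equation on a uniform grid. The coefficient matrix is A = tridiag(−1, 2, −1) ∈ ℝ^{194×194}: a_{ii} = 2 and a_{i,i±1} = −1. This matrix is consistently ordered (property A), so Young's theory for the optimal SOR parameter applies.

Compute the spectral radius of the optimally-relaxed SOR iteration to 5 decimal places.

With n=194, ρ(Jacobi) = cos(π/195) = 0.99987.
√(1 − cos²(π/195)) = sin(π/195) ≈ 0.016110.
Then 2/(1+√(1−ρ_J²)) = 2/(1+0.016110); ω* = 2/1.016110 = 1.96829.
Hence ρ(B_{ω*}) = 1.96829 − 1 = 0.96829.

ρ_SOR = 0.96829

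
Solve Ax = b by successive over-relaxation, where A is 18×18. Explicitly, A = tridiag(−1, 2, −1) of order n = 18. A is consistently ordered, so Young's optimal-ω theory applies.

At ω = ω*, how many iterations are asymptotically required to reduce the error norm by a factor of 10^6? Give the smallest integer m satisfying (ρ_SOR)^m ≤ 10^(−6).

B_J for the 18×18 system has eigenvalues cos(kπ/19); ρ_J = cos(π/19) = 0.9863613.
√(1 − cos²(π/19)) = sin(π/19) ≈ 0.1645946.
ω* = 2 / (1 + 0.1645946) = 2 / 1.1645946 ≈ 1.7173358.
At ω = 1.7173358 every |λ(B_ω)| = ω−1, so ρ_SOR = 0.7173358.
m ≥ 6·ln10 / (−ln 0.7173358) = 41.587; smallest integer m = 42.

m = 42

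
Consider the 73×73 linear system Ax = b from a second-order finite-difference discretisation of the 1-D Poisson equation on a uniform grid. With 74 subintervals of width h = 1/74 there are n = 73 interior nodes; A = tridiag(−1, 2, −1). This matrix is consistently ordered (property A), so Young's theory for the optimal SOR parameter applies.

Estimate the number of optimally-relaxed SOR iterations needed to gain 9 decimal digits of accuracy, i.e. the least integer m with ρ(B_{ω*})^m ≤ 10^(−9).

ρ_J = max_k |cos(kπ/74)| = cos(π/74) = 0.9990990
root = sin(π/74) = 0.0424412  (since 1−cos² = sin²).
[ω*] 2 ÷ (1 + 0.0424412) = 2 ÷ 1.0424412 = 1.9185734.
[ρ_SOR] ω* − 1 = 0.9185734.
ρ_SOR^m ≤ 10^(−9) ⇔ m ≥ 9·ln10/(−ln 0.9185734) = 20.7233/0.0849335 = 243.994; m = ⌈243.994⌉ = 244.

m = 244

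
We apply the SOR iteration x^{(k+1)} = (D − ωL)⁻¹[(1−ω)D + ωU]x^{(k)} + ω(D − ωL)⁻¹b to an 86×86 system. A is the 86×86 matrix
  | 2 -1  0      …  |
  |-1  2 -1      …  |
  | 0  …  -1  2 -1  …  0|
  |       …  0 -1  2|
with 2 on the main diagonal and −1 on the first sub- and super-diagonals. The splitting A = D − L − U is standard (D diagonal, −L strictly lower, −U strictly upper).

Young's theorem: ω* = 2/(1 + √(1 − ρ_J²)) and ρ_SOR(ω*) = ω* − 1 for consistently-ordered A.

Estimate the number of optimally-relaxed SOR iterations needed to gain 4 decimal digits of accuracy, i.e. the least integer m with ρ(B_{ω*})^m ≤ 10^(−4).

B_J for the 86×86 system has eigenvalues cos(kπ/87); ρ_J = cos(π/87) = 0.9993481.
1 − cos²(π/87) = sin²(π/87) ⇒ √(1−ρ_J²) = sin(π/87) = 0.0361024.
ω* = 2/(1 + 0.0361024) = 2/1.0361024 = 1.9303111.
ρ_SOR = ω* − 1 = 1.9303111 − 1 = 0.9303111.
For 4 digits: m = 4·ln10 / (−ln 0.9303111) = 9.21034/0.0722362 = 127.503; round up → m = 128.

m = 128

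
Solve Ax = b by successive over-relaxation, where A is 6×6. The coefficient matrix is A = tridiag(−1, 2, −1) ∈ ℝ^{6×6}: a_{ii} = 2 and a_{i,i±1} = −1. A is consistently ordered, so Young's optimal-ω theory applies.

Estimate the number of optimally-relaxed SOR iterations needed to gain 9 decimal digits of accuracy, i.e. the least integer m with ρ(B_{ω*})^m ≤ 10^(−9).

m = 23

B_J for the 6×6 system has eigenvalues cos(kπ/7); ρ_J = cos(π/7) = 0.9009689.
√(1−ρ_J²) = |sin(π/7)| = 0.4338837
ω* = 2 / (1 + 0.4338837) = 2 / 1.4338837 ≈ 1.3948133.
ρ_SOR = ω* − 1 ≈ 0.3948133.
ρ_SOR^m ≤ 10^(−9) ⇔ m ≥ 9·ln10/(−ln 0.3948133) = 20.7233/0.929342 = 22.299; m = ⌈22.299⌉ = 23.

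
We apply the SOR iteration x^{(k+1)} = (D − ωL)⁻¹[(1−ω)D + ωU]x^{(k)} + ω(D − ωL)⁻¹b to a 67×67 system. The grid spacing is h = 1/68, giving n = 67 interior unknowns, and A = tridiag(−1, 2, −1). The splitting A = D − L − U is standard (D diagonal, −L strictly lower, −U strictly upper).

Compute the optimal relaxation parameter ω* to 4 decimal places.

ω* = 1.9117

B_J for the 67×67 system has eigenvalues cos(kπ/68); ρ_J = cos(π/68) = 0.9989.
√(1−ρ_J²) simplifies to sin(π/68) = 0.04618.
So ω* = 2/1.04618 = 1.9117 (Young).
ρ_SOR = ω* − 1 ≈ 0.9117.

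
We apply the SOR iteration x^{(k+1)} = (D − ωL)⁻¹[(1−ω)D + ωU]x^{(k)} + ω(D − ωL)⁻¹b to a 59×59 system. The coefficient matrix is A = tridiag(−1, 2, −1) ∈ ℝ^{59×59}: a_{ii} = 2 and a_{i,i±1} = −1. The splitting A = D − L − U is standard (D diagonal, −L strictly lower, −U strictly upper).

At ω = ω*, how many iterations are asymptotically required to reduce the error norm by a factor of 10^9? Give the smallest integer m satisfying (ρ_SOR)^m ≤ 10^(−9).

m = 198

ρ_J = max_k |cos(kπ/60)| = cos(π/60) = 0.9986295
√(1−ρ_J²) simplifies to sin(π/60) = 0.0523360.
Young: ω* = 2/(1+√(1−ρ_J²)) = 2/(1+0.0523360) = 2/1.0523360 = 1.9005337.
and ρ(B_{ω*}) = 1.9005337 − 1 = 0.9005337.
Need (0.9005337)^m ≤ 10^(−9): m ≥ 9·ln10/|ln 0.9005337| = 20.7233/0.104768 = 197.802 ⇒ m = 198.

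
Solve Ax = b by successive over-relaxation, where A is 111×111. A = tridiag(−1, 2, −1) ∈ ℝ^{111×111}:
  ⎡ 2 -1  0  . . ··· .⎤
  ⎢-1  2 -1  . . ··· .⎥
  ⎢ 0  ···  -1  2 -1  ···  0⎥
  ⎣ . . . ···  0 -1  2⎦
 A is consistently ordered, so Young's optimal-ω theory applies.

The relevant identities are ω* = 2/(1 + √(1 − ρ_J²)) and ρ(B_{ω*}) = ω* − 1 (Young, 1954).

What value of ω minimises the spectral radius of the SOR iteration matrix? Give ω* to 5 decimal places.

ρ_J = max_k |cos(kπ/112)| = cos(π/112) = 0.99961
1 − cos²(π/112) = sin²(π/112) ⇒ √(1−ρ_J²) = sin(π/112) = 0.028046.
ω* = 2/(1 + 0.028046) = 2/1.028046 = 1.94544.
Hence ρ(B_{ω*}) = 1.94544 − 1 = 0.94544.

ω* = 1.94544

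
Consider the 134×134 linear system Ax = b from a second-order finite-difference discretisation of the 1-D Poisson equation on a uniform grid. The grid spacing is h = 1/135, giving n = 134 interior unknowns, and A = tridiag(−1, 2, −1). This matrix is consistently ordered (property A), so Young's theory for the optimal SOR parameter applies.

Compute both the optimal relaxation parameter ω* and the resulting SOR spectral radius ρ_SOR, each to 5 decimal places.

B_J for the 134×134 system has eigenvalues cos(kπ/135); ρ_J = cos(π/135) = 0.99973.
root = sin(π/135) = 0.023269  (since 1−cos² = sin²).
ω* = 2/(1 + 0.023269) = 2/1.023269 = 1.95452.
ρ(B_{ω*}) = ω*−1 = 0.95452

ω* = 1.95452, ρ_SOR = 0.95452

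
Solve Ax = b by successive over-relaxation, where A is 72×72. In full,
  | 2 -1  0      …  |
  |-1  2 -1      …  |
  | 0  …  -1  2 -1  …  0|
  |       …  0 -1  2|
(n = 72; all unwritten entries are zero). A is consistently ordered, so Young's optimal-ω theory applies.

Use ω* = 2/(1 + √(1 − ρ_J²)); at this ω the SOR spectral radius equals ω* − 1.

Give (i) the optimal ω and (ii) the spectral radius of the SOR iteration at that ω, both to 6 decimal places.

ρ_J = max_k |cos(kπ/73)| = cos(π/73) = 0.999074
root = sin(π/73) = 0.0430222  (since 1−cos² = sin²).
So ω* = 2/1.0430222 = 1.917505 (Young).
Hence ρ(B_{ω*}) = 1.917505 − 1 = 0.917505.

ω* = 1.917505, ρ_SOR = 0.917505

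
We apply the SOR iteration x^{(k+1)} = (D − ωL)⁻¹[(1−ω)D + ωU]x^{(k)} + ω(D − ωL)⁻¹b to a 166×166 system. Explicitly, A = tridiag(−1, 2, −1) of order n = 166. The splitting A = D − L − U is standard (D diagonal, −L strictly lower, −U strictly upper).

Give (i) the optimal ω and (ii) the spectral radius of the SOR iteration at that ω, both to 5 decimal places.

[ρ_J] n=166: ρ(B_J) = cos(π/(n+1)) = cos(π/167) = 0.99982.
√(1−ρ_J²) simplifies to sin(π/167) = 0.018811.
ω* = 2/(1+0.018811) = 1.96307
ρ(B_{ω*}) = ω*−1 = 0.96307

ω* = 1.96307, ρ_SOR = 0.96307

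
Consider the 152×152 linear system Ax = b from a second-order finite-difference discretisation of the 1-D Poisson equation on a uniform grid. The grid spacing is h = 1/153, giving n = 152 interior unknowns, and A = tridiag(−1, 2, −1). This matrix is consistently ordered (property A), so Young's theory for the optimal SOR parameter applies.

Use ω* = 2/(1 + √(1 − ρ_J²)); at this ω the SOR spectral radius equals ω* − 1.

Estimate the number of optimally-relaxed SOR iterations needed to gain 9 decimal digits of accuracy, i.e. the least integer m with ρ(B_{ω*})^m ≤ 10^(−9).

ρ_J = max_k |cos(kπ/153)| = cos(π/153) = 0.9997892
1 − cos²(π/153) = sin²(π/153) ⇒ √(1−ρ_J²) = sin(π/153) = 0.0205318.
Young: ω* = 2/(1+√(1−ρ_J²)) = 2/(1+0.0205318) = 2/1.0205318 = 1.9597625.
ρ_SOR = ω* − 1 = 1.9597625 − 1 = 0.9597625.
ρ_SOR^m ≤ 10^(−9) ⇔ m ≥ 9·ln10/(−ln 0.9597625) = 20.7233/0.0410694 = 504.592; m = ⌈504.592⌉ = 505.

m = 505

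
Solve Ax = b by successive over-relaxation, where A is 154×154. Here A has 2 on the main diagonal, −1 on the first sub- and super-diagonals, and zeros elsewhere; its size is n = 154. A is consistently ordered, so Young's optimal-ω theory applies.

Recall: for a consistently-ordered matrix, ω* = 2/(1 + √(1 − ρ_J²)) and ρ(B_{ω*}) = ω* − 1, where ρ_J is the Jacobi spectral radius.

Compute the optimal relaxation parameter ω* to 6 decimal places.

½·tridiag(1,0,1) at n=154: λ_k = cos(kπ/155); max |λ| at k=1 ⇒ ρ_J = cos(π/155) ≈ 0.999795.
1 − cos²(π/155) = sin²(π/155) ⇒ √(1−ρ_J²) = sin(π/155) = 0.0202670.
[ω*] 2 ÷ (1 + 0.0202670) = 2 ÷ 1.0202670 = 1.960271.
and ρ(B_{ω*}) = 1.960271 − 1 = 0.960271.

ω* = 1.960271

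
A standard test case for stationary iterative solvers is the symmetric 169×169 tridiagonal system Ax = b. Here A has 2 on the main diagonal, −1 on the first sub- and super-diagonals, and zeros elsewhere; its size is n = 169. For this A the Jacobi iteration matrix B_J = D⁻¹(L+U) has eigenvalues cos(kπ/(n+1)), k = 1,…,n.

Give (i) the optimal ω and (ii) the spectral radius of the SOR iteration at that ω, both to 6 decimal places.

ω* = 1.963713, ρ_SOR = 0.963713

[ρ_J] n=169: ρ(B_J) = cos(π/(n+1)) = cos(π/170) = 0.999829.
√(1 − cos²(π/170)) = sin(π/170) ≈ 0.0184789.
So ω* = 2/1.0184789 = 1.963713 (Young).
and ρ(B_{ω*}) = 1.963713 − 1 = 0.963713.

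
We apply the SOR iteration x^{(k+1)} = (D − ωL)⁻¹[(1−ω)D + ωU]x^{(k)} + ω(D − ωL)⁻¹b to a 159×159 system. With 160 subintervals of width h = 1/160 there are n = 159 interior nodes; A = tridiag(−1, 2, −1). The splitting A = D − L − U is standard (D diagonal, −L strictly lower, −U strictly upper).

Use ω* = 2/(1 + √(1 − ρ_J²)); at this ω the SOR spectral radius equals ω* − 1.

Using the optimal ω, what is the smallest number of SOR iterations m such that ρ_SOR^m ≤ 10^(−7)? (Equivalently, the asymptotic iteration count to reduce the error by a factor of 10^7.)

m = 411

n=159: λ(B_J) = 1 − λ(A)/2 = cos(kπ/160); k=1 gives ρ_J = 0.9998072.
√(1−ρ_J²) simplifies to sin(π/160) = 0.0196337.
[ω*] 2 ÷ (1 + 0.0196337) = 2 ÷ 1.0196337 = 1.9614887.
At ω = 1.9614887 every |λ(B_ω)| = ω−1, so ρ_SOR = 0.9614887.
Need (0.9614887)^m ≤ 10^(−7): m ≥ 7·ln10/|ln 0.9614887| = 16.1181/0.0392725 = 410.417 ⇒ m = 411.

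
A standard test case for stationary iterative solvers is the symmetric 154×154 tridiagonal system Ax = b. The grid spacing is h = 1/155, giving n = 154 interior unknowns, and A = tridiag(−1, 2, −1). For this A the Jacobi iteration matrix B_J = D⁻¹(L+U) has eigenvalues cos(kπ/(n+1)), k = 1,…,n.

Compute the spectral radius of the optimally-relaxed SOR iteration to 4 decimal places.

[ρ_J] n=154: ρ(B_J) = cos(π/(n+1)) = cos(π/155) = 0.9998.
root = sin(π/155) = 0.02027  (since 1−cos² = sin²).
ω* = 2/(1 + 0.02027) = 2/1.02027 = 1.9603.
ρ(B_{ω*}) = ω*−1 = 0.9603

ρ_SOR = 0.9603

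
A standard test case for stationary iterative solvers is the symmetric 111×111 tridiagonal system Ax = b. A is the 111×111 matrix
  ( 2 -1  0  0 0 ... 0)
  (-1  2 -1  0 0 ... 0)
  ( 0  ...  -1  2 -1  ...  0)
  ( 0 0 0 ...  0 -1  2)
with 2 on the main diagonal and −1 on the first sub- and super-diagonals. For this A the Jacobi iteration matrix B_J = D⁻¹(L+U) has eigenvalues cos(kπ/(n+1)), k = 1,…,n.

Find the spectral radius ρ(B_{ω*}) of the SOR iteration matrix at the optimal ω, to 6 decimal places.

[ρ_J] n=111: ρ(B_J) = cos(π/(n+1)) = cos(π/112) = 0.999607.
√(1 − cos²(π/112)) = sin(π/112) ≈ 0.0280463.
Young: ω* = 2/(1+√(1−ρ_J²)) = 2/(1+0.0280463) = 2/1.0280463 = 1.945438.
ρ_SOR = ω* − 1 = 1.945438 − 1 = 0.945438.

ρ_SOR = 0.945438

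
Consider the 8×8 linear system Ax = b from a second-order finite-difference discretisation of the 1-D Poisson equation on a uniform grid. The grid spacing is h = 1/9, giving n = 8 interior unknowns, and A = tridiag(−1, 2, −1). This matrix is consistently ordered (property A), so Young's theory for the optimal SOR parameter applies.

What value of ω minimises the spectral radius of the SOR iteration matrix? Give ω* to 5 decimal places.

[ρ_J] n=8: ρ(B_J) = cos(π/(n+1)) = cos(π/9) = 0.93969.
√(1−ρ_J²) simplifies to sin(π/9) = 0.342020.
[ω*] 2 ÷ (1 + 0.342020) = 2 ÷ 1.342020 = 1.49029.
Hence ρ(B_{ω*}) = 1.49029 − 1 = 0.49029.

ω* = 1.49029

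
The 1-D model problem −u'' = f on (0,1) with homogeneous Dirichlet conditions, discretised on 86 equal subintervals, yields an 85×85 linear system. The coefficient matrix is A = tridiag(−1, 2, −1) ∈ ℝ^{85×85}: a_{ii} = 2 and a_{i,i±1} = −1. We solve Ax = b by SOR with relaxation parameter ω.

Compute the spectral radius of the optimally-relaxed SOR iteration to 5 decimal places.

ρ_SOR = 0.92953

½·tridiag(1,0,1) at n=85: λ_k = cos(kπ/86); max |λ| at k=1 ⇒ ρ_J = cos(π/86) ≈ 0.99933.
√(1−ρ_J²) simplifies to sin(π/86) = 0.036522.
Then 2/(1+√(1−ρ_J²)) = 2/(1+0.036522); ω* = 2/1.036522 = 1.92953.
ρ_SOR = ω* − 1 ≈ 0.92953.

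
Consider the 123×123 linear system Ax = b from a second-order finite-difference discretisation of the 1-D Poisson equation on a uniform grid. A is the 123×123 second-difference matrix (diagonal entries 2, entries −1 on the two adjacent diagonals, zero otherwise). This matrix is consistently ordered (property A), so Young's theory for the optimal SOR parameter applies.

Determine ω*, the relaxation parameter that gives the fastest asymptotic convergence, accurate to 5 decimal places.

ρ_J = max_k |cos(kπ/124)| = cos(π/124) = 0.99968
√(1 − cos²(π/124)) = sin(π/124) ≈ 0.025333.
ω* = 2 / (1 + 0.025333) = 2 / 1.025333 ≈ 1.95059.
and ρ(B_{ω*}) = 1.95059 − 1 = 0.95059.

ω* = 1.95059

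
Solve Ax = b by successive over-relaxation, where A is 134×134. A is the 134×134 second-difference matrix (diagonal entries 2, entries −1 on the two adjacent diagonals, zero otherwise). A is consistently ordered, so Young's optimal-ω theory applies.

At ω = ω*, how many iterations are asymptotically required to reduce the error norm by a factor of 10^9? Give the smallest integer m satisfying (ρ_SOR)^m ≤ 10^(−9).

m = 446

spectrum of D⁻¹(L+U) = {cos(kπ/135) : 1≤k≤134}; ρ_J = cos(π/135) = 0.9997292.
√(1−ρ_J²) simplifies to sin(π/135) = 0.0232690.
Then 2/(1+√(1−ρ_J²)) = 2/(1+0.0232690); ω* = 2/1.0232690 = 1.9545203.
ρ(B_{ω*}) = ω*−1 = 0.9545203
Need (0.9545203)^m ≤ 10^(−9): m ≥ 9·ln10/|ln 0.9545203| = 20.7233/0.0465464 = 445.218 ⇒ m = 446.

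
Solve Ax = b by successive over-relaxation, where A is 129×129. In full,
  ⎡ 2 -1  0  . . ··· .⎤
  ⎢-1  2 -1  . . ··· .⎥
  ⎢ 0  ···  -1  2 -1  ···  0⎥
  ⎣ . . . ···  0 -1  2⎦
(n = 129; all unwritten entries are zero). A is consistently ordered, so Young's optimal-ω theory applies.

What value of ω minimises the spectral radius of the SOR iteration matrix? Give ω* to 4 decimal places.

n=129: λ(B_J) = 1 − λ(A)/2 = cos(kπ/130); k=1 gives ρ_J = 0.9997.
root = sin(π/130) = 0.02416  (since 1−cos² = sin²).
Young: ω* = 2/(1+√(1−ρ_J²)) = 2/(1+0.02416) = 2/1.02416 = 1.9528.
[ρ_SOR] ω* − 1 = 0.9528.

ω* = 1.9528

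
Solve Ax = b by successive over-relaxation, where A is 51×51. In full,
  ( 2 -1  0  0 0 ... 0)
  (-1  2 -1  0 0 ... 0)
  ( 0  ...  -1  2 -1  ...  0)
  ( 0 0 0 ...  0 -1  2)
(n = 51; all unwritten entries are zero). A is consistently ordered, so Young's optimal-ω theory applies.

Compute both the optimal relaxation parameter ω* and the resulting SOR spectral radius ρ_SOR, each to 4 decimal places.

ω* = 1.8861, ρ_SOR = 0.8861

n=51: λ(B_J) = 1 − λ(A)/2 = cos(kπ/52); k=1 gives ρ_J = 0.9982.
root = sin(π/52) = 0.06038  (since 1−cos² = sin²).
Then 2/(1+√(1−ρ_J²)) = 2/(1+0.06038); ω* = 2/1.06038 = 1.8861.
Hence ρ(B_{ω*}) = 1.8861 − 1 = 0.8861.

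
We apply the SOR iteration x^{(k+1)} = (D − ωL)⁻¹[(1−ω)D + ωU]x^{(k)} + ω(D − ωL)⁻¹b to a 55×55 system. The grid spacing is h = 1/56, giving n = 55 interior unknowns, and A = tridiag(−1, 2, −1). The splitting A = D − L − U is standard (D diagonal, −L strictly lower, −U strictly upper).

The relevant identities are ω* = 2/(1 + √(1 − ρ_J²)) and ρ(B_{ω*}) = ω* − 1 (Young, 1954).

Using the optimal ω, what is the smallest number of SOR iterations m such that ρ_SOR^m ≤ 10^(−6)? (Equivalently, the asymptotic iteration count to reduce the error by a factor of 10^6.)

m = 124

spectrum of D⁻¹(L+U) = {cos(kπ/56) : 1≤k≤55}; ρ_J = cos(π/56) = 0.9984268.
root = sin(π/56) = 0.0560704  (since 1−cos² = sin²).
ω* = 2 / (1 + 0.0560704) = 2 / 1.0560704 ≈ 1.8938131.
ρ(B_{ω*}) = ω*−1 = 0.8938131
m ≥ 6·ln10 / (−ln 0.8938131) = 123.068; smallest integer m = 124.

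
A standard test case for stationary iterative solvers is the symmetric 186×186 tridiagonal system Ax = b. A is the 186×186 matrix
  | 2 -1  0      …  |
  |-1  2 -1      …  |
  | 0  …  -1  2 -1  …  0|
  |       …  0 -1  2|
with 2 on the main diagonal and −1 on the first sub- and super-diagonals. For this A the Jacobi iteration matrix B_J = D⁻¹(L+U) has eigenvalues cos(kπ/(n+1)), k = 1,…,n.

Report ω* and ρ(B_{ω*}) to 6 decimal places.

n=186: λ(B_J) = 1 − λ(A)/2 = cos(kπ/187); k=1 gives ρ_J = 0.999859.
√(1 − cos²(π/187)) = sin(π/187) ≈ 0.0167992.
So ω* = 2/1.0167992 = 1.966957 (Young).
Hence ρ(B_{ω*}) = 1.966957 − 1 = 0.966957.

ω* = 1.966957, ρ_SOR = 0.966957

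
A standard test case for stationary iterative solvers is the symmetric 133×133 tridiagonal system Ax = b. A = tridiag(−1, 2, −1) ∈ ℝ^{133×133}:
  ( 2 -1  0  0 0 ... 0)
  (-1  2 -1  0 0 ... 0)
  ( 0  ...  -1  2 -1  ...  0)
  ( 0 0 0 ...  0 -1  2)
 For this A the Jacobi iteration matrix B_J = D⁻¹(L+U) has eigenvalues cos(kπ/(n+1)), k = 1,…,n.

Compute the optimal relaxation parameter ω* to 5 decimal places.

ω* = 1.95419

B_J for the 133×133 system has eigenvalues cos(kπ/134); ρ_J = cos(π/134) = 0.99973.
root = sin(π/134) = 0.023443  (since 1−cos² = sin²).
Then 2/(1+√(1−ρ_J²)) = 2/(1+0.023443); ω* = 2/1.023443 = 1.95419.
At ω = 1.95419 every |λ(B_ω)| = ω−1, so ρ_SOR = 0.95419.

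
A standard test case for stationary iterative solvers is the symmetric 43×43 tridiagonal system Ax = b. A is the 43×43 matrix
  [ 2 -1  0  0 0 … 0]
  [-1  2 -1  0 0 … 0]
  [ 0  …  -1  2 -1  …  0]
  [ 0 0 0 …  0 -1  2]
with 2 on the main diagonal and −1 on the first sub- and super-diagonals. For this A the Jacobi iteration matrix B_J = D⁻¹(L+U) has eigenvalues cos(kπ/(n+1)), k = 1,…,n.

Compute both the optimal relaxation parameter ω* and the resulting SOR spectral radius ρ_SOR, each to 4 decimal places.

ω* = 1.8668, ρ_SOR = 0.8668

B_J for the 43×43 system has eigenvalues cos(kπ/44); ρ_J = cos(π/44) = 0.9975.
√(1−ρ_J²) = |sin(π/44)| = 0.07134
Then 2/(1+√(1−ρ_J²)) = 2/(1+0.07134); ω* = 2/1.07134 = 1.8668.
ρ(B_{ω*}) = ω*−1 = 0.8668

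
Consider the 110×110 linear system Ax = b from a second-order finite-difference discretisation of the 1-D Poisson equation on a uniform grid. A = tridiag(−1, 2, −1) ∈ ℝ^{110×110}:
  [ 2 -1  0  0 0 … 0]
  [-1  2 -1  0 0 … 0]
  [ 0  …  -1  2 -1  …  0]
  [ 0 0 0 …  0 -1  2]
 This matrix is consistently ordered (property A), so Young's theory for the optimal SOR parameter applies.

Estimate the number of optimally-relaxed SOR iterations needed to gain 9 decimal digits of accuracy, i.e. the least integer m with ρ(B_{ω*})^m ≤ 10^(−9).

m = 367

ρ_J = max_k |cos(kπ/111)| = cos(π/111) = 0.9995995
√(1 − cos²(π/111)) = sin(π/111) ≈ 0.0282989.
[ω*] 2 ÷ (1 + 0.0282989) = 2 ÷ 1.0282989 = 1.9449598.
At ω = 1.9449598 every |λ(B_ω)| = ω−1, so ρ_SOR = 0.9449598.
Need (0.9449598)^m ≤ 10^(−9): m ≥ 9·ln10/|ln 0.9449598| = 20.7233/0.0566129 = 366.053 ⇒ m = 367.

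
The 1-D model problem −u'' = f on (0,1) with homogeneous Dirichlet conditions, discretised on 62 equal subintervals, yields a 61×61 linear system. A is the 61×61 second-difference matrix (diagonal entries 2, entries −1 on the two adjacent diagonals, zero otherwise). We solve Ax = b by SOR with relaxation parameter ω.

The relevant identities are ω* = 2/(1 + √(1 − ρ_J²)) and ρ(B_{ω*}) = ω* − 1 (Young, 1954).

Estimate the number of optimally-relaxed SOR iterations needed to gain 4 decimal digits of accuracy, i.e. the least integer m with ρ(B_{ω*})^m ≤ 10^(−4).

m = 91

n=61: λ(B_J) = 1 − λ(A)/2 = cos(kπ/62); k=1 gives ρ_J = 0.9987165.
√(1−ρ_J²) simplifies to sin(π/62) = 0.0506492.
[ω*] 2 ÷ (1 + 0.0506492) = 2 ÷ 1.0506492 = 1.9035849.
ρ_SOR = ω* − 1 ≈ 0.9035849.
(0.9035849)^m ≤ 10^{−4}  ⇒  m·ln(0.9035849) ≤ −4·ln10  ⇒  m ≥ 90.845  ⇒  m = 91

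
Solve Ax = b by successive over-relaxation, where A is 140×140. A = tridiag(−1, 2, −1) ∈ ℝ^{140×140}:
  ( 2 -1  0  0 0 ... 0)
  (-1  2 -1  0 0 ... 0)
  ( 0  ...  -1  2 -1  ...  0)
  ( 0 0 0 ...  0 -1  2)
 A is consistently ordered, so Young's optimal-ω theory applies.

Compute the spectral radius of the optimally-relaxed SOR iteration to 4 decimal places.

ρ_SOR = 0.9564

n=140: λ(B_J) = 1 − λ(A)/2 = cos(kπ/141); k=1 gives ρ_J = 0.9998.
√(1 − cos²(π/141)) = sin(π/141) ≈ 0.02228.
ω* = 2 / (1 + 0.02228) = 2 / 1.02228 ≈ 1.9564.
[ρ_SOR] ω* − 1 = 0.9564.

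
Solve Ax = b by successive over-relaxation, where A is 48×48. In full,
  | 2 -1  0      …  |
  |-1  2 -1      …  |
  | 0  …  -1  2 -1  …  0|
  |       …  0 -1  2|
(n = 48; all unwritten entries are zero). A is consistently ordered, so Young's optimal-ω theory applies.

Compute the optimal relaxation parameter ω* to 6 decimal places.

ω* = 1.879575

B_J for the 48×48 system has eigenvalues cos(kπ/49); ρ_J = cos(π/49) = 0.997945.
1 − cos²(π/49) = sin²(π/49) ⇒ √(1−ρ_J²) = sin(π/49) = 0.0640702.
So ω* = 2/1.0640702 = 1.879575 (Young).
Hence ρ(B_{ω*}) = 1.879575 − 1 = 0.879575.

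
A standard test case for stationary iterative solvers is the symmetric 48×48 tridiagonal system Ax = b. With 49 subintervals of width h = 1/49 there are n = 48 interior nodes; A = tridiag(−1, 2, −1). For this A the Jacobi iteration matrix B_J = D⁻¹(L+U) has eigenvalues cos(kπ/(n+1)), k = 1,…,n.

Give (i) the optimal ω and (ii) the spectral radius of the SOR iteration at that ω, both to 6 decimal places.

spectrum of D⁻¹(L+U) = {cos(kπ/49) : 1≤k≤48}; ρ_J = cos(π/49) = 0.997945.
√(1−ρ_J²) = |sin(π/49)| = 0.0640702
ω* = 2/(1+0.0640702) = 1.879575
and ρ(B_{ω*}) = 1.879575 − 1 = 0.879575.

ω* = 1.879575, ρ_SOR = 0.879575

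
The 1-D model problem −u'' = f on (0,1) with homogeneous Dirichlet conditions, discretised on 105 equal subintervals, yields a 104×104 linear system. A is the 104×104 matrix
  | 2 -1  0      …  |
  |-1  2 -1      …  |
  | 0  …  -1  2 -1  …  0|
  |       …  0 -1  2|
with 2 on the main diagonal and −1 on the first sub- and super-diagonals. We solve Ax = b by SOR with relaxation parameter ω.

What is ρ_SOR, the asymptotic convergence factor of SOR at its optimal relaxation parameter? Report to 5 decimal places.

n=104: λ(B_J) = 1 − λ(A)/2 = cos(kπ/105); k=1 gives ρ_J = 0.99955.
√(1 − cos²(π/105)) = sin(π/105) ≈ 0.029915.
[ω*] 2 ÷ (1 + 0.029915) = 2 ÷ 1.029915 = 1.94191.
Hence ρ(B_{ω*}) = 1.94191 − 1 = 0.94191.

ρ_SOR = 0.94191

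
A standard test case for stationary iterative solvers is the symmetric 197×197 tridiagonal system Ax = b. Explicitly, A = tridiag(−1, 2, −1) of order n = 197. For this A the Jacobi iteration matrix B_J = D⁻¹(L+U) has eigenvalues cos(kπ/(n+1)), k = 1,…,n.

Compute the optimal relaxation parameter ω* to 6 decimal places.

ω* = 1.968764

spectrum of D⁻¹(L+U) = {cos(kπ/198) : 1≤k≤197}; ρ_J = cos(π/198) = 0.999874.
root = sin(π/198) = 0.0158660  (since 1−cos² = sin²).
So ω* = 2/1.0158660 = 1.968764 (Young).
[ρ_SOR] ω* − 1 = 0.968764.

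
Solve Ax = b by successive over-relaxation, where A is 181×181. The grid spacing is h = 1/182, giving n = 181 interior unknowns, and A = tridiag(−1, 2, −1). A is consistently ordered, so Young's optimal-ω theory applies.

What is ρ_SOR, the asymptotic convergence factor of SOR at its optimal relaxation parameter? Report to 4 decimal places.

ρ_SOR = 0.9661

spectrum of D⁻¹(L+U) = {cos(kπ/182) : 1≤k≤181}; ρ_J = cos(π/182) = 0.9999.
root = sin(π/182) = 0.01726  (since 1−cos² = sin²).
Then 2/(1+√(1−ρ_J²)) = 2/(1+0.01726); ω* = 2/1.01726 = 1.9661.
ρ_SOR = ω* − 1 = 1.9661 − 1 = 0.9661.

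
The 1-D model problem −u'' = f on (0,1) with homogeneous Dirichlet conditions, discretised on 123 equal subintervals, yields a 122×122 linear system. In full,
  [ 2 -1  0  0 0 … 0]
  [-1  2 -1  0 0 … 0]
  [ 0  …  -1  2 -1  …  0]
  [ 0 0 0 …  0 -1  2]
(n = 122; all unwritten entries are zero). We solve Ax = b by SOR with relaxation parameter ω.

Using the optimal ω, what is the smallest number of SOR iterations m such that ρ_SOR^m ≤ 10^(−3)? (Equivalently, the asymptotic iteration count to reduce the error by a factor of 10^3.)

With n=122, ρ(Jacobi) = cos(π/123) = 0.9996738.
√(1−ρ_J²) simplifies to sin(π/123) = 0.0255386.
Then 2/(1+√(1−ρ_J²)) = 2/(1+0.0255386); ω* = 2/1.0255386 = 1.9501948.
At ω = 1.9501948 every |λ(B_ω)| = ω−1, so ρ_SOR = 0.9501948.
(0.9501948)^m ≤ 10^{−3}  ⇒  m·ln(0.9501948) ≤ −3·ln10  ⇒  m ≥ 135.212  ⇒  m = 136

m = 136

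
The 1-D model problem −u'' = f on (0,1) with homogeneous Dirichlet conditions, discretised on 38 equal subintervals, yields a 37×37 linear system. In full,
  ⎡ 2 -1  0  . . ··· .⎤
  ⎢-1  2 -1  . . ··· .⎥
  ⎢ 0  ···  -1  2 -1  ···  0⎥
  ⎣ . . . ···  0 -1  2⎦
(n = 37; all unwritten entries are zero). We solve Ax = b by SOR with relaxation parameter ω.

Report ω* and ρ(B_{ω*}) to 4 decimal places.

ω* = 1.8474, ρ_SOR = 0.8474

With n=37, ρ(Jacobi) = cos(π/38) = 0.9966.
√(1 − cos²(π/38)) = sin(π/38) ≈ 0.08258.
So ω* = 2/1.08258 = 1.8474 (Young).
At ω = 1.8474 every |λ(B_ω)| = ω−1, so ρ_SOR = 0.8474.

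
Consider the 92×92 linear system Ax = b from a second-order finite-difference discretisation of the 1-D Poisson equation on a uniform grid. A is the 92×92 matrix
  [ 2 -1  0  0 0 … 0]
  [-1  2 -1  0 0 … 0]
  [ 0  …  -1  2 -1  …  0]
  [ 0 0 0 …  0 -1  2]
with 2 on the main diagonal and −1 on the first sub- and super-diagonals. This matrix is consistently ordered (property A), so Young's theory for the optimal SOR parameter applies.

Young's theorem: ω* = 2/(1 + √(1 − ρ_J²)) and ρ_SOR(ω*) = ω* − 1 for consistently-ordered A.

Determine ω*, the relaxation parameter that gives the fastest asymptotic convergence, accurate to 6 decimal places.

[ρ_J] n=92: ρ(B_J) = cos(π/(n+1)) = cos(π/93) = 0.999429.
√(1−ρ_J²) = |sin(π/93)| = 0.0337741
[ω*] 2 ÷ (1 + 0.0337741) = 2 ÷ 1.0337741 = 1.934659.
At ω = 1.934659 every |λ(B_ω)| = ω−1, so ρ_SOR = 0.934659.

ω* = 1.934659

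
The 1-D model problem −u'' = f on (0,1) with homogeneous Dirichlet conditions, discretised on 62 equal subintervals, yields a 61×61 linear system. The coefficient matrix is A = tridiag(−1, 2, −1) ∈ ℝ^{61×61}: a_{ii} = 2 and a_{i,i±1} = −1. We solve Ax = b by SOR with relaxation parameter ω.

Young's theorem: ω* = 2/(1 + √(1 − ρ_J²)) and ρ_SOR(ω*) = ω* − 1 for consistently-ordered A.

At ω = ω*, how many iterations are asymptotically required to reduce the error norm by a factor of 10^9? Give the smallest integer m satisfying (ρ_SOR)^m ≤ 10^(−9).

[ρ_J] n=61: ρ(B_J) = cos(π/(n+1)) = cos(π/62) = 0.9987165.
√(1 − cos²(π/62)) = sin(π/62) ≈ 0.0506492.
Young: ω* = 2/(1+√(1−ρ_J²)) = 2/(1+0.0506492) = 2/1.0506492 = 1.9035849.
ρ(B_{ω*}) = ω*−1 = 0.9035849
9·ln10 = 20.7233; −ln(0.9035849) = 0.101385; m = ⌈20.7233/0.101385⌉ = ⌈204.402⌉ = 205.

m = 205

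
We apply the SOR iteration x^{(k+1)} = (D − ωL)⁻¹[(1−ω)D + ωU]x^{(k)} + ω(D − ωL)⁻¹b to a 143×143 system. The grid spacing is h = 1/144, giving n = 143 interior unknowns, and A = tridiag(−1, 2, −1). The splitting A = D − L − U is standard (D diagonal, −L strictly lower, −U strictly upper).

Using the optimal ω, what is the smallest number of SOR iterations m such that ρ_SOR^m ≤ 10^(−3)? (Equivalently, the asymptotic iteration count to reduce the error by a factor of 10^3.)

B_J for the 143×143 system has eigenvalues cos(kπ/144); ρ_J = cos(π/144) = 0.9997620.
√(1−ρ_J²) = |sin(π/144)| = 0.0218149
So ω* = 2/1.0218149 = 1.9573017 (Young).
ρ_SOR = ω* − 1 ≈ 0.9573017.
3·ln10 = 6.90776; −ln(0.9573017) = 0.0436367; m = ⌈6.90776/0.0436367⌉ = ⌈158.302⌉ = 159.

m = 159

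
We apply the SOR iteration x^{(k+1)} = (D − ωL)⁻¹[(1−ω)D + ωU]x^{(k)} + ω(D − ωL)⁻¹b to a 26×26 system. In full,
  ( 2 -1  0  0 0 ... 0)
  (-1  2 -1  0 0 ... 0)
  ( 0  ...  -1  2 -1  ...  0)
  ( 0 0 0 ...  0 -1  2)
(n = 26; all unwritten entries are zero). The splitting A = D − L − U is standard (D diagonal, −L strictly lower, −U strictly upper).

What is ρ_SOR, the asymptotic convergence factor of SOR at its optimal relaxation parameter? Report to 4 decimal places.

ρ_SOR = 0.7920

With n=26, ρ(Jacobi) = cos(π/27) = 0.9932.
√(1−ρ_J²) = |sin(π/27)| = 0.11609
So ω* = 2/1.11609 = 1.7920 (Young).
At ω = 1.7920 every |λ(B_ω)| = ω−1, so ρ_SOR = 0.7920.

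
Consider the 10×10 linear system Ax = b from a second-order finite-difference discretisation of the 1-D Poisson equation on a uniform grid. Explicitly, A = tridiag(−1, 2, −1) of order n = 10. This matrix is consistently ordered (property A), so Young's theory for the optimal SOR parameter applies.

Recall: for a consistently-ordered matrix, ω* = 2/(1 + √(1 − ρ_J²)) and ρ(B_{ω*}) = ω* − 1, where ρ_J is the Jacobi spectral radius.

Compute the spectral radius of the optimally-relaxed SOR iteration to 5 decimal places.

With n=10, ρ(Jacobi) = cos(π/11) = 0.95949.
√(1−ρ_J²) simplifies to sin(π/11) = 0.281733.
Then 2/(1+√(1−ρ_J²)) = 2/(1+0.281733); ω* = 2/1.281733 = 1.56039.
ρ_SOR = ω* − 1 ≈ 0.56039.

ρ_SOR = 0.56039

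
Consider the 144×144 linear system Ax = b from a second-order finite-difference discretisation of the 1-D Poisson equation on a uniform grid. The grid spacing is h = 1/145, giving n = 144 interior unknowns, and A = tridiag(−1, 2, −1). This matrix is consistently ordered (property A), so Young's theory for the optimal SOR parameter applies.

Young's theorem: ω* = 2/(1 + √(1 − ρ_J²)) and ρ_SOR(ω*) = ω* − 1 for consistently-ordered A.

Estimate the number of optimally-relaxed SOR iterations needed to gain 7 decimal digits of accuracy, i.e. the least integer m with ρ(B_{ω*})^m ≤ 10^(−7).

m = 372

ρ_J = max_k |cos(kπ/145)| = cos(π/145) = 0.9997653
root = sin(π/145) = 0.0216645  (since 1−cos² = sin²).
Then 2/(1+√(1−ρ_J²)) = 2/(1+0.0216645); ω* = 2/1.0216645 = 1.9575898.
At ω = 1.9575898 every |λ(B_ω)| = ω−1, so ρ_SOR = 0.9575898.
For 7 digits: m = 7·ln10 / (−ln 0.9575898) = 16.1181/0.0433358 = 371.935; round up → m = 372.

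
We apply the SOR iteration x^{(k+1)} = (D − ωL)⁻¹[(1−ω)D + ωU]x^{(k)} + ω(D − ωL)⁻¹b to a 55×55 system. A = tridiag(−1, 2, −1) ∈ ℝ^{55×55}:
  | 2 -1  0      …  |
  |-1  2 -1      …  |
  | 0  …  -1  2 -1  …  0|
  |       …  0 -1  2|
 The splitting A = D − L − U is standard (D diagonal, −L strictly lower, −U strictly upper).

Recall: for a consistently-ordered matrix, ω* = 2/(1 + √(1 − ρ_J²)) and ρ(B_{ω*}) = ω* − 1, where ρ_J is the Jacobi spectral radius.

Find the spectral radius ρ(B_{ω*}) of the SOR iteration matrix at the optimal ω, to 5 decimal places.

½·tridiag(1,0,1) at n=55: λ_k = cos(kπ/56); max |λ| at k=1 ⇒ ρ_J = cos(π/56) ≈ 0.99843.
root = sin(π/56) = 0.056070  (since 1−cos² = sin²).
[ω*] 2 ÷ (1 + 0.056070) = 2 ÷ 1.056070 = 1.89381.
[ρ_SOR] ω* − 1 = 0.89381.

ρ_SOR = 0.89381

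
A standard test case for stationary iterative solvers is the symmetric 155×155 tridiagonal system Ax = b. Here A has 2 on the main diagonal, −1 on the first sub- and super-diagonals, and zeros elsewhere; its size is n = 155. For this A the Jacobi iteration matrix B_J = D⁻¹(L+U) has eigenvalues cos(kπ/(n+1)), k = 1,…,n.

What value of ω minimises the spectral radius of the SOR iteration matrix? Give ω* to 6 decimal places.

ω* = 1.960521

n=155: λ(B_J) = 1 − λ(A)/2 = cos(kπ/156); k=1 gives ρ_J = 0.999797.
root = sin(π/156) = 0.0201371  (since 1−cos² = sin²).
Young: ω* = 2/(1+√(1−ρ_J²)) = 2/(1+0.0201371) = 2/1.0201371 = 1.960521.
ρ(B_{ω*}) = ω*−1 = 0.960521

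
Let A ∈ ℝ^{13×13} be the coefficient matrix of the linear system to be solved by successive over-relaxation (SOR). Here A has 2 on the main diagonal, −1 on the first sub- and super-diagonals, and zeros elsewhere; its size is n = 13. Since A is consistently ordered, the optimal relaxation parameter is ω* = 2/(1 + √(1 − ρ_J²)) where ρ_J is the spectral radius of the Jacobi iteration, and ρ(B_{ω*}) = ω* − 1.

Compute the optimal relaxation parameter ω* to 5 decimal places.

ω* = 1.63596

With n=13, ρ(Jacobi) = cos(π/14) = 0.97493.
root = sin(π/14) = 0.222521  (since 1−cos² = sin²).
ω* = 2 / (1 + 0.222521) = 2 / 1.222521 ≈ 1.63596.
and ρ(B_{ω*}) = 1.63596 − 1 = 0.63596.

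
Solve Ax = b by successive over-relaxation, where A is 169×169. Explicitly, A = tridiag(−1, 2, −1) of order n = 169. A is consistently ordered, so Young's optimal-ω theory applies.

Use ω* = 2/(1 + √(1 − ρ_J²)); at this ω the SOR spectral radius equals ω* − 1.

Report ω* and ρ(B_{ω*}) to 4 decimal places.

[ρ_J] n=169: ρ(B_J) = cos(π/(n+1)) = cos(π/170) = 0.9998.
√(1−ρ_J²) = |sin(π/170)| = 0.01848
[ω*] 2 ÷ (1 + 0.01848) = 2 ÷ 1.01848 = 1.9637.
ρ_SOR = ω* − 1 ≈ 0.9637.

ω* = 1.9637, ρ_SOR = 0.9637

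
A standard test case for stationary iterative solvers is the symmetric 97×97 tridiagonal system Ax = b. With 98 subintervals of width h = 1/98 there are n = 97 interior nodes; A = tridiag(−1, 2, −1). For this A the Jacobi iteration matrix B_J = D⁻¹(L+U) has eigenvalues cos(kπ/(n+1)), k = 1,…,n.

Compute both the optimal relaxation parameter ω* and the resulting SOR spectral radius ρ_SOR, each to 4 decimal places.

n=97: λ(B_J) = 1 − λ(A)/2 = cos(kπ/98); k=1 gives ρ_J = 0.9995.
root = sin(π/98) = 0.03205  (since 1−cos² = sin²).
ω* = 2 / (1 + 0.03205) = 2 / 1.03205 ≈ 1.9379.
Hence ρ(B_{ω*}) = 1.9379 − 1 = 0.9379.

ω* = 1.9379, ρ_SOR = 0.9379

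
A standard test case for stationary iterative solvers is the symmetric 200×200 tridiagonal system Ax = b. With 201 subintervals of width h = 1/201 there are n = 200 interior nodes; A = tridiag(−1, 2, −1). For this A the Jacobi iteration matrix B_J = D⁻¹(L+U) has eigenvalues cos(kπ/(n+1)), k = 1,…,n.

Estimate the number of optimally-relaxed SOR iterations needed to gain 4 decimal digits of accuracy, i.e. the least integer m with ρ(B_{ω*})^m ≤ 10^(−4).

m = 295

½·tridiag(1,0,1) at n=200: λ_k = cos(kπ/201); max |λ| at k=1 ⇒ ρ_J = cos(π/201) ≈ 0.9998779.
root = sin(π/201) = 0.0156292  (since 1−cos² = sin²).
Then 2/(1+√(1−ρ_J²)) = 2/(1+0.0156292); ω* = 2/1.0156292 = 1.9692226.
and ρ(B_{ω*}) = 1.9692226 − 1 = 0.9692226.
ρ_SOR^m ≤ 10^(−4) ⇔ m ≥ 4·ln10/(−ln 0.9692226) = 9.21034/0.031261 = 294.627; m = ⌈294.627⌉ = 295.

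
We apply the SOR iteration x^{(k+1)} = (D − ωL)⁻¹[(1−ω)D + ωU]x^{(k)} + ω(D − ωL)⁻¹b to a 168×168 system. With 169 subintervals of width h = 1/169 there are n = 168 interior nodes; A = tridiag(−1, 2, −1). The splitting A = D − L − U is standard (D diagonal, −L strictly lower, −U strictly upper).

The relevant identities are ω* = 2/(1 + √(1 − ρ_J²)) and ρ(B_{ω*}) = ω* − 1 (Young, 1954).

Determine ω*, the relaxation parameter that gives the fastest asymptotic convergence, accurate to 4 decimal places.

n=168: λ(B_J) = 1 − λ(A)/2 = cos(kπ/169); k=1 gives ρ_J = 0.9998.
1 − cos²(π/169) = sin²(π/169) ⇒ √(1−ρ_J²) = sin(π/169) = 0.01859.
ω* = 2 / (1 + 0.01859) = 2 / 1.01859 ≈ 1.9635.
ρ_SOR = ω* − 1 ≈ 0.9635.

ω* = 1.9635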